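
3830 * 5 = 19150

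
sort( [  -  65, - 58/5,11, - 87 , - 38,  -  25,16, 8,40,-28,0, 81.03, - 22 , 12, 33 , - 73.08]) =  [ - 87, - 73.08,  -  65, - 38, - 28, - 25, - 22, - 58/5,0,8 , 11,  12,16,33,  40,81.03] 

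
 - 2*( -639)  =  1278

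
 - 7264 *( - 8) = 58112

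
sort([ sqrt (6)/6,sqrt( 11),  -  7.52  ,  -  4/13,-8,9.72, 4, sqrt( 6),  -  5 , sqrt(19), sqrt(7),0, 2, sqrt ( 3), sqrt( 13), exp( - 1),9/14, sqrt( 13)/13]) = [ - 8,-7.52,-5, - 4/13, 0 , sqrt(13)/13, exp(  -  1 ), sqrt( 6)/6,  9/14, sqrt ( 3), 2, sqrt(6),sqrt(7),sqrt( 11 ), sqrt (13), 4,sqrt(19 ), 9.72]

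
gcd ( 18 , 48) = 6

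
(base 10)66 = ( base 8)102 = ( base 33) 20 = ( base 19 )39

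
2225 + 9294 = 11519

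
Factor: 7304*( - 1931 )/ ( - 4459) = 2^3*7^( - 3) * 11^1*13^( - 1)* 83^1*1931^1 = 14104024/4459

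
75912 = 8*9489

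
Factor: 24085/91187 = 5^1*67^(  -  1 )*1361^( - 1 )*4817^1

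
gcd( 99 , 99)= 99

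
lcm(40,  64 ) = 320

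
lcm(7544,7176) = 294216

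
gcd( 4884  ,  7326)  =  2442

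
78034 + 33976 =112010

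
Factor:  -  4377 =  - 3^1*1459^1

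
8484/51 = 2828/17 = 166.35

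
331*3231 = 1069461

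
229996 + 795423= 1025419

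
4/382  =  2/191= 0.01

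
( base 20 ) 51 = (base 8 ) 145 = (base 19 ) 56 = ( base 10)101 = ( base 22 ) 4d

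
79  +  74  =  153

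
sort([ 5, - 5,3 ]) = [ - 5,  3,5 ] 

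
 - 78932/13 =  - 78932/13 = - 6071.69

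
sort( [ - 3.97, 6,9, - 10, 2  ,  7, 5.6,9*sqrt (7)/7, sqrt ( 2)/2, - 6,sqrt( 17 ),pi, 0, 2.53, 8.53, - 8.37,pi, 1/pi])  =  [-10, - 8.37,-6, -3.97, 0,1/pi,sqrt( 2)/2, 2,2.53, pi, pi , 9*sqrt (7)/7, sqrt( 17), 5.6, 6,7,8.53,9]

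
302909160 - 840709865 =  -537800705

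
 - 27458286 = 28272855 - 55731141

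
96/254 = 48/127 = 0.38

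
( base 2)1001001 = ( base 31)2B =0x49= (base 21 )3A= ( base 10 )73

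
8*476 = 3808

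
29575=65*455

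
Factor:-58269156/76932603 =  - 1765732/2331291 = - 2^2*3^( - 1)*239^1*1847^1 * 777097^( - 1 )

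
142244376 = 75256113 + 66988263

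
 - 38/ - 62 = 19/31 = 0.61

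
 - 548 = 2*( - 274 )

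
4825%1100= 425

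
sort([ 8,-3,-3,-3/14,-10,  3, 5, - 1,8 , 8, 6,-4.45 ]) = [ - 10,-4.45,-3, - 3 , - 1 , - 3/14,3,5,6, 8 , 8, 8] 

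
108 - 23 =85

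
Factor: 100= 2^2*5^2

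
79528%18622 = 5040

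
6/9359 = 6/9359 = 0.00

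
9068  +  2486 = 11554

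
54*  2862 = 154548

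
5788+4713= 10501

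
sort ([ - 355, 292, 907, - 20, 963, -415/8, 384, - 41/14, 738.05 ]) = [ - 355, - 415/8, - 20 , - 41/14, 292, 384,  738.05, 907 , 963 ] 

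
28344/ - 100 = - 284 +14/25  =  - 283.44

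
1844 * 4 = 7376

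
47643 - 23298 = 24345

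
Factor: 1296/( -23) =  - 2^4*3^4 * 23^(-1)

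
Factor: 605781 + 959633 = 1565414 = 2^1*782707^1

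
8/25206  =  4/12603 =0.00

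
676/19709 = 676/19709 = 0.03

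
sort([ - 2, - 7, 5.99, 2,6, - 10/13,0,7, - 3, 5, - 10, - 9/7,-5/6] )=[  -  10, - 7, - 3, - 2, - 9/7, - 5/6, - 10/13, 0,2,5,5.99, 6, 7]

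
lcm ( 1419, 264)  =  11352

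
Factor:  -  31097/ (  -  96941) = 11^2*13^(-1)*257^1*7457^( - 1)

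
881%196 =97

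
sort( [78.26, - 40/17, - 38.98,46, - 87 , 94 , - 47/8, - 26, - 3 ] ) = [-87, - 38.98, - 26, - 47/8,  -  3 ,-40/17,46,78.26, 94]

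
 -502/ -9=55 + 7/9=55.78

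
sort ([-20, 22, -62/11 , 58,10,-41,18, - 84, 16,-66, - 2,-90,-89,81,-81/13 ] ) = [- 90,-89, - 84,-66,  -  41,- 20,-81/13,  -  62/11, -2 , 10,16,18, 22,58,81]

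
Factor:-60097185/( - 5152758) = 2^( - 1)*3^1*5^1*13^ ( - 1) * 31^ ( - 1)*41^1*2131^ ( - 1)*32573^1 =20032395/1717586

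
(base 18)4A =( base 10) 82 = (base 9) 101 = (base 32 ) 2i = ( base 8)122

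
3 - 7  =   - 4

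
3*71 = 213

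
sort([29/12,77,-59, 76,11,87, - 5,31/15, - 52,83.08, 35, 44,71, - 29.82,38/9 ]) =[ - 59, - 52, - 29.82,  -  5  ,  31/15,29/12, 38/9, 11,35,44,71 , 76, 77, 83.08,87] 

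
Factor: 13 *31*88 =35464 = 2^3*11^1*13^1*31^1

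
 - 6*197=  -  1182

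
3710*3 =11130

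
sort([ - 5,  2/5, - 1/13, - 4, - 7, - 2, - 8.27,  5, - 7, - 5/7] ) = [ - 8.27, - 7, - 7, - 5, - 4,  -  2, - 5/7, - 1/13, 2/5,5 ]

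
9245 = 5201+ 4044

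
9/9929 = 9/9929= 0.00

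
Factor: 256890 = 2^1*3^1*5^1*8563^1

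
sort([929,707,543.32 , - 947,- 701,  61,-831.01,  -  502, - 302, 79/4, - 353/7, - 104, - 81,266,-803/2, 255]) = [ - 947 , - 831.01, - 701, - 502, - 803/2 ,  -  302,  -  104,-81,  -  353/7,79/4,61 , 255,266, 543.32,707,929]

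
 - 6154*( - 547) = 3366238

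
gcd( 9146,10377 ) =1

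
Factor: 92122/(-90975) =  - 2^1*3^( - 1 ) * 5^(-2)*1213^( - 1 )*46061^1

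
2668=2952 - 284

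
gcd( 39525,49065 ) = 15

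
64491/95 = 64491/95=678.85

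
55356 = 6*9226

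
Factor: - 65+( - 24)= - 89= - 89^1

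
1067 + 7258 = 8325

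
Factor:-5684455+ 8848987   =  2^2*3^1*7^1  *  101^1*373^1= 3164532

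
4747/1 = 4747 = 4747.00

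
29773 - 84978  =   - 55205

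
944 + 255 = 1199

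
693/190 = 693/190 = 3.65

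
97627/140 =97627/140= 697.34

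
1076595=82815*13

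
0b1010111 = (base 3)10020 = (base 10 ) 87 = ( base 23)3I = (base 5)322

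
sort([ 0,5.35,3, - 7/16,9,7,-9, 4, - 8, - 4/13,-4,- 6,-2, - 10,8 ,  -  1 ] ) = [ - 10, - 9, - 8, - 6, -4, - 2, - 1, - 7/16, - 4/13,0, 3,4,5.35 , 7, 8,9 ] 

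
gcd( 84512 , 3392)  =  32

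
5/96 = 5/96 = 0.05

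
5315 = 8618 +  - 3303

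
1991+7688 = 9679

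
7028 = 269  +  6759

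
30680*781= 23961080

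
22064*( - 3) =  - 66192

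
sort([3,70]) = [3,  70 ]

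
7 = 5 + 2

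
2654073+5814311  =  8468384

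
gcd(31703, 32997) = 647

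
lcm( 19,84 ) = 1596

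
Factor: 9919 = 7^1*13^1*109^1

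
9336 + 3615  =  12951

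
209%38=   19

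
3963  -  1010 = 2953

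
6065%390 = 215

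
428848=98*4376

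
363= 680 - 317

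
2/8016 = 1/4008 = 0.00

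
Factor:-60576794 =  - 2^1*199^1*152203^1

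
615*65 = 39975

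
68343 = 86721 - 18378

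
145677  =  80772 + 64905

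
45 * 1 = 45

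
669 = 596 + 73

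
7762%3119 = 1524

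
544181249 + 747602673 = 1291783922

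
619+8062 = 8681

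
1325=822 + 503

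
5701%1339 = 345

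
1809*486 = 879174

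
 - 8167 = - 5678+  - 2489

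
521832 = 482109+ 39723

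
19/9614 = 1/506= 0.00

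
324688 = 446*728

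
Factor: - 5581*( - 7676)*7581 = 324768190236 = 2^2*3^1*7^1*19^3*101^1*5581^1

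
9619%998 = 637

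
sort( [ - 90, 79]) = [ - 90 , 79]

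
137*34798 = 4767326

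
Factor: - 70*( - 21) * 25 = 2^1*3^1*5^3*7^2 = 36750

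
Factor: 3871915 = 5^1*19^1 *53^1*769^1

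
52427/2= 52427/2 = 26213.50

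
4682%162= 146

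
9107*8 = 72856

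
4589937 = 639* 7183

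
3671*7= 25697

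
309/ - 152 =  - 3 + 147/152  =  - 2.03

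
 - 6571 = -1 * 6571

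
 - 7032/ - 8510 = 3516/4255 = 0.83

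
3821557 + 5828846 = 9650403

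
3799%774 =703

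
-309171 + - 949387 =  - 1258558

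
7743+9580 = 17323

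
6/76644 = 1/12774  =  0.00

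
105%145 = 105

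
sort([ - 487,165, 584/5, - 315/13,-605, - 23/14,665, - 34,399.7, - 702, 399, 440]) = [ - 702,-605, - 487, - 34 , - 315/13, - 23/14,584/5, 165,399,399.7,440, 665] 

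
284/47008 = 71/11752= 0.01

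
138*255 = 35190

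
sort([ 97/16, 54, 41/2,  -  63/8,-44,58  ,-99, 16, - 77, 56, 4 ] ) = [-99, - 77,-44,- 63/8, 4,97/16,16,41/2, 54,56, 58]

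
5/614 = 5/614 =0.01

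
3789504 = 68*55728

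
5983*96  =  574368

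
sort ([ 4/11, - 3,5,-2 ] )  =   [ - 3, - 2, 4/11,5]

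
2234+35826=38060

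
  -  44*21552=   -948288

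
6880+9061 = 15941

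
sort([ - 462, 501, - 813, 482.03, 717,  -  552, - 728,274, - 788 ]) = [- 813, - 788, - 728, - 552,- 462, 274, 482.03,501, 717]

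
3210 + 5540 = 8750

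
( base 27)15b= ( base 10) 875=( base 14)467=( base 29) 115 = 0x36b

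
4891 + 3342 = 8233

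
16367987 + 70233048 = 86601035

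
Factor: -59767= -59^1*1013^1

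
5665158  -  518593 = 5146565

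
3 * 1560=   4680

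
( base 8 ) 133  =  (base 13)70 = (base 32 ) 2r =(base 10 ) 91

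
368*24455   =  8999440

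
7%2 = 1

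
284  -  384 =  - 100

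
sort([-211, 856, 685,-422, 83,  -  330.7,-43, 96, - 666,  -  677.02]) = [ - 677.02,-666,-422, - 330.7, - 211, - 43,83,96, 685,856 ]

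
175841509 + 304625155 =480466664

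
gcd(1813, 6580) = 7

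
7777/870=7777/870 = 8.94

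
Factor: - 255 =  -3^1 * 5^1*17^1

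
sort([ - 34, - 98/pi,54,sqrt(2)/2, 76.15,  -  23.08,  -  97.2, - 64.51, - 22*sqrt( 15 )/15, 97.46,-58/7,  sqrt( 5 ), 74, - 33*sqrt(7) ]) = [ - 97.2, - 33*sqrt(7),  -  64.51,  -  34, - 98/pi, - 23.08, - 58/7,  -  22*sqrt( 15) /15, sqrt (2) /2,sqrt(5 ),54, 74 , 76.15,97.46]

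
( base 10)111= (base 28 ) 3R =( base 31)3i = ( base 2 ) 1101111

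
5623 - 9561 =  - 3938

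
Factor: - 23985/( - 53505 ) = 13/29 = 13^1*29^(-1 )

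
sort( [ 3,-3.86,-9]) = [ - 9, - 3.86,3 ] 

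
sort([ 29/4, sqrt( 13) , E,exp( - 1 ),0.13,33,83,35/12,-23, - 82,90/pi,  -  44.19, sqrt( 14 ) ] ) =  [ - 82, - 44.19,  -  23,0.13, exp( - 1), E,35/12 , sqrt( 13), sqrt( 14), 29/4, 90/pi, 33, 83]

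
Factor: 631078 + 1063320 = 1694398= 2^1*31^1 *27329^1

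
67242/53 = 1268  +  38/53 =1268.72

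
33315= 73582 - 40267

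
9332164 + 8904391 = 18236555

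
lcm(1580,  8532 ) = 42660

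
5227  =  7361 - 2134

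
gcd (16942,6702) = 2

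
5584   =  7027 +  - 1443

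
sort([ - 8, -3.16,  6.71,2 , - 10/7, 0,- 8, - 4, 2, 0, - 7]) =[ - 8,-8, -7, - 4, - 3.16, - 10/7,0,0,2, 2,6.71 ]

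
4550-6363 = -1813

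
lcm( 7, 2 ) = 14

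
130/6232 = 65/3116 =0.02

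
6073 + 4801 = 10874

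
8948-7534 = 1414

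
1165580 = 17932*65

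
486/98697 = 162/32899 = 0.00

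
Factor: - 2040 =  - 2^3*3^1*5^1*17^1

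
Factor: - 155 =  - 5^1*31^1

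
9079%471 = 130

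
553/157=553/157= 3.52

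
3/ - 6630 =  - 1/2210 = - 0.00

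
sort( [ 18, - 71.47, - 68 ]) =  [ - 71.47, - 68, 18 ] 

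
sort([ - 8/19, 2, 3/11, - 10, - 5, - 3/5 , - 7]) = [ - 10,-7, - 5,-3/5  , - 8/19, 3/11,2 ]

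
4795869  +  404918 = 5200787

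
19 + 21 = 40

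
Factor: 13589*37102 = 504179078=2^1 * 13^1 * 107^1*127^1*1427^1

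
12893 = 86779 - 73886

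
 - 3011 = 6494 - 9505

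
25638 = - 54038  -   - 79676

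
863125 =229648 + 633477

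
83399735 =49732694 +33667041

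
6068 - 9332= - 3264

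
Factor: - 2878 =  - 2^1*1439^1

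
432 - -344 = 776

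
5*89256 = 446280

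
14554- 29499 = -14945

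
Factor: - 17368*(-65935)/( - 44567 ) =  - 1145159080/44567 = - 2^3*5^1 * 13^1*41^( - 1)*167^1*1087^( - 1)*13187^1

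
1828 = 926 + 902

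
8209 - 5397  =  2812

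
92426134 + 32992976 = 125419110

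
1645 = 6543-4898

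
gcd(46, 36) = 2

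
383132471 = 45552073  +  337580398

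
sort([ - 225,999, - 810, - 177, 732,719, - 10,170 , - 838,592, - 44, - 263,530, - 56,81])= [-838, - 810,-263, - 225,- 177, - 56, - 44, - 10,81 , 170, 530, 592,719,732, 999]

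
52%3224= 52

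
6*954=5724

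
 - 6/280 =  - 1 + 137/140  =  -  0.02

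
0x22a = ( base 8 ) 1052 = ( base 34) GA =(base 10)554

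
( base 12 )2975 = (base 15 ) 167B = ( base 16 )12E9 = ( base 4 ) 1023221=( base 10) 4841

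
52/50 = 1 + 1/25=1.04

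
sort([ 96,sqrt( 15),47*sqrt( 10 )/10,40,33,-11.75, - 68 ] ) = [ - 68, - 11.75,sqrt( 15),47*sqrt ( 10) /10, 33,40, 96] 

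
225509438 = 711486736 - 485977298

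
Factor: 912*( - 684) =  - 2^6 * 3^3 *19^2 =- 623808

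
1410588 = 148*9531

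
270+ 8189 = 8459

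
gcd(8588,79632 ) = 4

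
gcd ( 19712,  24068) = 44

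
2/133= 2/133 = 0.02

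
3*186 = 558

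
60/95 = 12/19 = 0.63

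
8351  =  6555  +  1796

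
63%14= 7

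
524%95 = 49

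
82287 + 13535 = 95822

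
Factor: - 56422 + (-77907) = - 13^1*10333^1 = - 134329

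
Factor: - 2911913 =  - 17^1*103^1*1663^1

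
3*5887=17661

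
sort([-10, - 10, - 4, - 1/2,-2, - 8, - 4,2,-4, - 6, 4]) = [ - 10,-10, - 8 , - 6, - 4, - 4, - 4 , - 2, - 1/2,2,4] 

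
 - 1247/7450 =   -  1+6203/7450 = - 0.17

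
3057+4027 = 7084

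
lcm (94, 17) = 1598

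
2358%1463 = 895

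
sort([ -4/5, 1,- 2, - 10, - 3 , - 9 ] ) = [ - 10, - 9, - 3, - 2, - 4/5, 1 ]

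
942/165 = 5 + 39/55 =5.71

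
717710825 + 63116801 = 780827626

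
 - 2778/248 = - 1389/124 = - 11.20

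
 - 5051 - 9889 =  - 14940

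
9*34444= 309996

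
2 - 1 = 1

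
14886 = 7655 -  - 7231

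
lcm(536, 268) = 536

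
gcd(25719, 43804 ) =1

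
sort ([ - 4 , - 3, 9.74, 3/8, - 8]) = [-8, - 4, - 3,3/8,  9.74]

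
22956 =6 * 3826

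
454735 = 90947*5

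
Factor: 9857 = 9857^1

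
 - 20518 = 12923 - 33441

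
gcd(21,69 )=3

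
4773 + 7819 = 12592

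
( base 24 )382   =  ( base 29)288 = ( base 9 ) 2565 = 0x782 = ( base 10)1922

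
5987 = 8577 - 2590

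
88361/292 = 88361/292 = 302.61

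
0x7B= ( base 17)74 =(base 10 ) 123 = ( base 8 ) 173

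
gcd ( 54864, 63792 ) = 144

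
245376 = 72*3408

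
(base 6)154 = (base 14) 50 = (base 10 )70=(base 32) 26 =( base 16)46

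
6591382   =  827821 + 5763561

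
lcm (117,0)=0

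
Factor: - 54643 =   -  53^1 *1031^1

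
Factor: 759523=759523^1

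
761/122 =6  +  29/122  =  6.24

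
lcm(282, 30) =1410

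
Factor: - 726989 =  - 726989^1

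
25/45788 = 25/45788 = 0.00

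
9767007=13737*711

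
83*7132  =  591956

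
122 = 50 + 72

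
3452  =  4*863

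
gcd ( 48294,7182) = 18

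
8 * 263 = 2104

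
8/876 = 2/219 = 0.01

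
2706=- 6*( - 451 ) 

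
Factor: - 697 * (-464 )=323408  =  2^4 * 17^1*29^1*41^1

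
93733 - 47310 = 46423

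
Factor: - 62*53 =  - 2^1*31^1 * 53^1 = -3286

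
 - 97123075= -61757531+  -  35365544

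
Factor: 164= 2^2*41^1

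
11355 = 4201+7154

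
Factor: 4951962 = 2^1*3^3*91703^1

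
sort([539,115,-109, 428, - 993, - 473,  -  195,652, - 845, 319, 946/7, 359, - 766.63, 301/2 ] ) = [ - 993, - 845, - 766.63,-473, - 195, - 109, 115, 946/7, 301/2, 319 , 359, 428,539,652] 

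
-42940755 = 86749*( -495)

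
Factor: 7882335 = 3^2*5^1*109^1*1607^1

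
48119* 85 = 4090115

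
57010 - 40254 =16756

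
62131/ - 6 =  - 10356 + 5/6 = - 10355.17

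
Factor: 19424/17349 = 2^5*3^( - 1 )*607^1*5783^(  -  1 ) 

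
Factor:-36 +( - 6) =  - 2^1*3^1*7^1  =  -  42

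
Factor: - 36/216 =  - 2^( - 1 )*3^( - 1)=- 1/6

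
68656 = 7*9808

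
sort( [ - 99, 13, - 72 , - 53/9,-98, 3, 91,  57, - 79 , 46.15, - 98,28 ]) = [ - 99 , - 98,-98,-79, - 72,  -  53/9, 3,13,28, 46.15, 57,91 ]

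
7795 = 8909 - 1114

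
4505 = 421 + 4084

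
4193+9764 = 13957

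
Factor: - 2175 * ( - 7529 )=3^1 * 5^2*29^1 *7529^1 = 16375575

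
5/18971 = 5/18971 = 0.00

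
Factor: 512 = 2^9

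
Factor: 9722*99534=2^2* 3^1*53^1*313^1*4861^1 = 967669548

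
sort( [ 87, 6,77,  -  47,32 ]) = [ -47, 6, 32,77,87 ]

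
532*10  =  5320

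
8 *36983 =295864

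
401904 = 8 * 50238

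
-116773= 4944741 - 5061514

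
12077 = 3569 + 8508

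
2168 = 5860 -3692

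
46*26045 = 1198070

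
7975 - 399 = 7576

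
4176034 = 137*30482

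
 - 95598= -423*226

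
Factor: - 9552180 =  - 2^2*3^1 *5^1 * 11^1*41^1*353^1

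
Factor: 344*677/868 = 58222/217 = 2^1*7^( - 1)*31^( - 1 )*43^1* 677^1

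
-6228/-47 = 132 + 24/47=132.51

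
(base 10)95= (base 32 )2v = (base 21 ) 4B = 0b1011111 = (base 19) 50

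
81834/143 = 572+38/143 = 572.27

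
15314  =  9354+5960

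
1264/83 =1264/83 = 15.23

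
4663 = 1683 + 2980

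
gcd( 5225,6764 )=19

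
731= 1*731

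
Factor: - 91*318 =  - 2^1*3^1*  7^1* 13^1*53^1 = - 28938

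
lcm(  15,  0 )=0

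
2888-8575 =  - 5687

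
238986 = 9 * 26554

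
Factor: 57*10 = 2^1*3^1*5^1*19^1 = 570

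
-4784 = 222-5006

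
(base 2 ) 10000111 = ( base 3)12000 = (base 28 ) 4N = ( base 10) 135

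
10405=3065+7340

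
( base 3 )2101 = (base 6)144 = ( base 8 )100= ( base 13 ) 4c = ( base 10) 64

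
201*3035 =610035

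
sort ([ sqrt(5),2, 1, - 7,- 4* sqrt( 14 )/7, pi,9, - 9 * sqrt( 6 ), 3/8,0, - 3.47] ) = [-9 * sqrt( 6) ,- 7, - 3.47,-4*sqrt( 14)/7, 0,3/8,1, 2,sqrt (5), pi,9]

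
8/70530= 4/35265= 0.00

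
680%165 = 20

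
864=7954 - 7090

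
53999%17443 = 1670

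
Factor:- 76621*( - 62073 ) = 4756095333 = 3^3 * 11^2*19^1 * 193^1*397^1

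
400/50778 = 200/25389 = 0.01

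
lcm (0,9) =0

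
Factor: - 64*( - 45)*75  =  2^6*3^3*5^3 = 216000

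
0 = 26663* 0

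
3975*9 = 35775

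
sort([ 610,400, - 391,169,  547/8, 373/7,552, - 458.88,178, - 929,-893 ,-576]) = [ - 929, -893, - 576, - 458.88,-391, 373/7, 547/8,169,178, 400,  552, 610 ]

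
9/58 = 9/58=0.16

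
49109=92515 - 43406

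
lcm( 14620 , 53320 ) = 906440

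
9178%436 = 22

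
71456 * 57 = 4072992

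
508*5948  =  3021584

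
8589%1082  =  1015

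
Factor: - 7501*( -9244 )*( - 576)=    - 2^8*3^2*13^1*577^1*2311^1=- 39939404544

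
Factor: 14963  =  13^1*1151^1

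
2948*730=2152040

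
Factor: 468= 2^2*3^2*13^1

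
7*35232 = 246624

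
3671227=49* 74923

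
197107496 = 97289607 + 99817889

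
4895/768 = 4895/768 = 6.37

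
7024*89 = 625136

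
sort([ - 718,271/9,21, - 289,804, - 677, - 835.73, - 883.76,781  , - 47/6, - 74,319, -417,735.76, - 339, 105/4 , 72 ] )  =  [ - 883.76, - 835.73, - 718 , - 677, - 417, - 339, - 289,-74, - 47/6,  21,105/4,271/9,  72,319 , 735.76, 781, 804 ]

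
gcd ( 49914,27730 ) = 5546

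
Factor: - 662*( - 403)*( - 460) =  - 122721560 = - 2^3 * 5^1*13^1* 23^1*31^1*331^1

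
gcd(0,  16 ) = 16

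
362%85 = 22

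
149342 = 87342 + 62000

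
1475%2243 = 1475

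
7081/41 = 172 +29/41 = 172.71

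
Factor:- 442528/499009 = -2^5*7^( - 1)*13829^1*71287^(-1)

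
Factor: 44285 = 5^1*17^1*521^1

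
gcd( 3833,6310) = 1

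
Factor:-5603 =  -13^1*431^1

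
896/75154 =448/37577 = 0.01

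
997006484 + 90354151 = 1087360635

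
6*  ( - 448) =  - 2688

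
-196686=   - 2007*98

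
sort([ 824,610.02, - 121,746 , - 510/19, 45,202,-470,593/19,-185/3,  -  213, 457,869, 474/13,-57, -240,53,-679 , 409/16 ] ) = [ -679, - 470, - 240 ,-213,-121, - 185/3,-57, - 510/19,409/16,593/19,474/13,45,53,202,457, 610.02,746,824, 869 ]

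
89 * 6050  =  538450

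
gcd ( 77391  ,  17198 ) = 8599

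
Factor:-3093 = -3^1*1031^1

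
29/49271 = 1/1699=   0.00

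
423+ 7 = 430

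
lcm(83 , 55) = 4565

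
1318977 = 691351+627626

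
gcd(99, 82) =1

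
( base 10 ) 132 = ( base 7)246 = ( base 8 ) 204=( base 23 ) 5H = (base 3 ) 11220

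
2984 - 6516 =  - 3532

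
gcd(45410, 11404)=2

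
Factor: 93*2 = 186 = 2^1*3^1*31^1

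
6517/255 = 6517/255 = 25.56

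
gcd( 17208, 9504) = 72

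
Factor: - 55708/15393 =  - 2^2*3^(-1 )*7^(-1)*19^1   =  - 76/21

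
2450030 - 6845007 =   -  4394977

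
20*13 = 260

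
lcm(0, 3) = 0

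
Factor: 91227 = 3^1 *47^1*647^1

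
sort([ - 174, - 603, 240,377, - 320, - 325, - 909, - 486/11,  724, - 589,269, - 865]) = [ - 909, - 865, - 603, - 589, - 325, - 320, - 174, - 486/11,240,269, 377,724] 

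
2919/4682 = 2919/4682 = 0.62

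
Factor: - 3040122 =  - 2^1*3^1*506687^1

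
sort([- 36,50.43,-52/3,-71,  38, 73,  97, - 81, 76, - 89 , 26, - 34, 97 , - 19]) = [-89,-81,-71, - 36, - 34,-19, - 52/3 , 26, 38, 50.43,73,76,97,97] 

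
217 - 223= - 6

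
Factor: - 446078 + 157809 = -288269= - 17^1*31^1*547^1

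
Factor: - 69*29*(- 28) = 56028= 2^2*3^1  *  7^1*23^1*29^1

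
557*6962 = 3877834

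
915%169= 70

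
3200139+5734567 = 8934706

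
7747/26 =7747/26 = 297.96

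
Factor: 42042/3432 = 2^( - 2 )*7^2 = 49/4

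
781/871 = 781/871 = 0.90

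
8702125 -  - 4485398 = 13187523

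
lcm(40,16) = 80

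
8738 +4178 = 12916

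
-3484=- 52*67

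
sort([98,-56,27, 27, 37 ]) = [ - 56, 27,  27,  37,98]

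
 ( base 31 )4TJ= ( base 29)5j6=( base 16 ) 129a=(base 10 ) 4762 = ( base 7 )16612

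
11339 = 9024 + 2315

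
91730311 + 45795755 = 137526066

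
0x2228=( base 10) 8744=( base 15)28CE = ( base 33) 80w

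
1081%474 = 133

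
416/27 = 416/27 = 15.41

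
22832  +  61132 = 83964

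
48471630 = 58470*829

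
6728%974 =884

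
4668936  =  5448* 857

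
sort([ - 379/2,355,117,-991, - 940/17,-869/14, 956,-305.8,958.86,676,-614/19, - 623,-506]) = [ - 991,-623, - 506, - 305.8,-379/2  , - 869/14,-940/17, - 614/19,117,355,  676,956,958.86]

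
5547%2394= 759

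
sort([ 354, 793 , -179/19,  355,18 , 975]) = [- 179/19,18, 354,355, 793,  975 ]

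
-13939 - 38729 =  -  52668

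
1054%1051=3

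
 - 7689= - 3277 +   -  4412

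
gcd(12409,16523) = 1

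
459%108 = 27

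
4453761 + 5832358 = 10286119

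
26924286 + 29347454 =56271740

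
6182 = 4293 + 1889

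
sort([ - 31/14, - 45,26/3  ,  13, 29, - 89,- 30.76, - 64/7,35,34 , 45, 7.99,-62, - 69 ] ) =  [ - 89, - 69 , - 62, - 45, - 30.76, - 64/7,-31/14,  7.99,26/3, 13,29,34, 35,45]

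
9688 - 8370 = 1318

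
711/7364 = 711/7364=0.10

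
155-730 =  - 575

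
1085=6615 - 5530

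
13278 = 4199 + 9079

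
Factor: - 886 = -2^1*443^1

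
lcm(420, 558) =39060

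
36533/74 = 36533/74 = 493.69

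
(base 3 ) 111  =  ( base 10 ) 13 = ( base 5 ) 23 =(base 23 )d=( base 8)15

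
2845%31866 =2845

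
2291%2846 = 2291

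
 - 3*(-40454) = 121362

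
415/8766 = 415/8766 = 0.05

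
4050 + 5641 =9691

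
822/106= 7  +  40/53= 7.75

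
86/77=1 + 9/77 = 1.12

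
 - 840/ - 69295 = 168/13859 = 0.01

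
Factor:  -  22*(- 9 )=2^1*3^2*11^1 = 198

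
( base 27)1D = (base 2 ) 101000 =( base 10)40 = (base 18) 24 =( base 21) 1J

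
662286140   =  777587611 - 115301471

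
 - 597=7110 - 7707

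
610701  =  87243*7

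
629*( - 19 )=  -  11951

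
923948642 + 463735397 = 1387684039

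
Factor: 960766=2^1*480383^1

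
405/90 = 4 + 1/2  =  4.50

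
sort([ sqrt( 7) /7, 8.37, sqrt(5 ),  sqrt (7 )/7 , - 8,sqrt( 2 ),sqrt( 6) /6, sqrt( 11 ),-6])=[  -  8 ,  -  6,  sqrt( 7 )/7,sqrt(7) /7, sqrt(6 )/6,  sqrt ( 2 ), sqrt( 5),  sqrt( 11 ),  8.37]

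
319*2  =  638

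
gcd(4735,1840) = 5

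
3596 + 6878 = 10474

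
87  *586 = 50982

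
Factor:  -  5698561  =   - 11^1 * 631^1*821^1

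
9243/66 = 140+1/22 = 140.05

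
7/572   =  7/572  =  0.01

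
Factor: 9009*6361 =57306249 = 3^2*7^1*11^1*13^1*6361^1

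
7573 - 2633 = 4940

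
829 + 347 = 1176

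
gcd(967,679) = 1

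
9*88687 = 798183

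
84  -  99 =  - 15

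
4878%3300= 1578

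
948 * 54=51192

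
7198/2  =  3599 = 3599.00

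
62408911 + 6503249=68912160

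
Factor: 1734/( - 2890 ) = - 3/5 = - 3^1*5^( - 1) 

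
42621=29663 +12958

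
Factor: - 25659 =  - 3^2*2851^1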